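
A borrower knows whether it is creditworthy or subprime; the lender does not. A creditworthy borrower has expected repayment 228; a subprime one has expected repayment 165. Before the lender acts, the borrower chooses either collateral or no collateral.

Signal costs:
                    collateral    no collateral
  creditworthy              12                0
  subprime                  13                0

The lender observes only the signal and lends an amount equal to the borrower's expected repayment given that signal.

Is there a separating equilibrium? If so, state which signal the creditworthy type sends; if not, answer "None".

Try creditworthy → collateral, subprime → no collateral:
  If types separate, collateral earns payment 228 and no collateral earns 165.
  Creditworthy: collateral gives 228 − 12 = 216; no collateral gives 165 − 0 = 165. No deviation. ✓
  Subprime: no collateral gives 165 − 0 = 165; collateral gives 228 − 13 = 215. Would deviate. ✗
Try creditworthy → no collateral, subprime → collateral:
  If types separate, no collateral earns payment 228 and collateral earns 165.
  Creditworthy: no collateral gives 228 − 0 = 228; collateral gives 165 − 12 = 153. No deviation. ✓
  Subprime: collateral gives 165 − 13 = 152; no collateral gives 228 − 0 = 228. Would deviate. ✗
Neither assignment is incentive-compatible.

None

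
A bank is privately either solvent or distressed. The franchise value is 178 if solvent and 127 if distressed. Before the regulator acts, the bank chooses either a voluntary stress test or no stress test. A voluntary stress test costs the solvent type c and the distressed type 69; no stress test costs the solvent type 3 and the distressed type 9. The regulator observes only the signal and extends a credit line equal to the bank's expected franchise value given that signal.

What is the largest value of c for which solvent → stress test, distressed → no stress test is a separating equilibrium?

54

Under separation: stress test → solvent (pays 178); no stress test → distressed (pays 127).
Distressed: 127 − 9 = 118 ≥ 178 − 69 = 109. Holds regardless of c. ✓
Solvent: 178 − c ≥ 127 − 3, so c ≤ 178 − 124 = 54.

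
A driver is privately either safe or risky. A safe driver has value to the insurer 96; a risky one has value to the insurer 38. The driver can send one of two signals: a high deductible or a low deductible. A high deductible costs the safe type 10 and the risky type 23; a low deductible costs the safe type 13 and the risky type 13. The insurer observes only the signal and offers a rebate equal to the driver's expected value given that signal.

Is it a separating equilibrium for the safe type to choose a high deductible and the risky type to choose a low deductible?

Under separation the insurer infers type exactly: high deductible → safe (pays 96), low deductible → risky (pays 38).
Safe: high deductible gives 96 − 10 = 86; low deductible gives 38 − 13 = 25. No deviation. ✓
Risky: low deductible gives 38 − 13 = 25; high deductible gives 96 − 23 = 73. Would deviate. ✗

No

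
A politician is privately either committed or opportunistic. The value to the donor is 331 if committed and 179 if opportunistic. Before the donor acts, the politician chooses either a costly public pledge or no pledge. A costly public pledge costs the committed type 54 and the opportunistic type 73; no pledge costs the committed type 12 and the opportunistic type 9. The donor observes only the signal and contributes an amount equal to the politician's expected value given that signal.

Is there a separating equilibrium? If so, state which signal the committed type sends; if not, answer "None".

None

Try committed → pledge, opportunistic → no pledge:
  If types separate, pledge earns payment 331 and no pledge earns 179.
  Committed: pledge gives 331 − 54 = 277; no pledge gives 179 − 12 = 167. No deviation. ✓
  Opportunistic: no pledge gives 179 − 9 = 170; pledge gives 331 − 73 = 258. Would deviate. ✗
Try committed → no pledge, opportunistic → pledge:
  If types separate, no pledge earns payment 331 and pledge earns 179.
  Committed: no pledge gives 331 − 12 = 319; pledge gives 179 − 54 = 125. No deviation. ✓
  Opportunistic: pledge gives 179 − 73 = 106; no pledge gives 331 − 9 = 322. Would deviate. ✗
Neither assignment is incentive-compatible.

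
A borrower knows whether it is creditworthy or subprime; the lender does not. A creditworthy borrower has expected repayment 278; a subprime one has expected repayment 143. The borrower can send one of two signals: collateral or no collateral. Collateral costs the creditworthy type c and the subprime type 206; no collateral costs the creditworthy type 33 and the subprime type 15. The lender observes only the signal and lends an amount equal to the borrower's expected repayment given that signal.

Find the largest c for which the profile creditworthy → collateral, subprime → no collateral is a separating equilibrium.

Under separation: collateral → creditworthy (pays 278); no collateral → subprime (pays 143).
Subprime: 143 − 15 = 128 ≥ 278 − 206 = 72. Holds regardless of c. ✓
Creditworthy: 278 − c ≥ 143 − 33, so c ≤ 278 − 110 = 168.

168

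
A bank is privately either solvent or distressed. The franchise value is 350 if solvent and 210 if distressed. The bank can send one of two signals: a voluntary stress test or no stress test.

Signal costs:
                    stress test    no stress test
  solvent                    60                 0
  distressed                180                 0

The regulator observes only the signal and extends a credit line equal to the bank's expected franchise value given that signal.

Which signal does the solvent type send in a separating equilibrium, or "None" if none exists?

stress test

Try solvent → stress test, distressed → no stress test:
  Under separation the regulator infers type exactly: stress test → solvent (pays 350), no stress test → distressed (pays 210).
  Solvent: stress test gives 350 − 60 = 290; no stress test gives 210 − 0 = 210. No deviation. ✓
  Distressed: no stress test gives 210 − 0 = 210; stress test gives 350 − 180 = 170. No deviation. ✓
Both hold — the solvent type sends stress test.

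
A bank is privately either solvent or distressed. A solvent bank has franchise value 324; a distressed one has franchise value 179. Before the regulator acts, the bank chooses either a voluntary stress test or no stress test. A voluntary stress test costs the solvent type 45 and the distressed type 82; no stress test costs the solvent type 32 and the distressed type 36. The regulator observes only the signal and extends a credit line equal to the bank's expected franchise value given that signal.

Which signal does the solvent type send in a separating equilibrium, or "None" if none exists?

Try solvent → stress test, distressed → no stress test:
  If types separate, stress test earns payment 324 and no stress test earns 179.
  Solvent: stress test gives 324 − 45 = 279; no stress test gives 179 − 32 = 147. No deviation. ✓
  Distressed: no stress test gives 179 − 36 = 143; stress test gives 324 − 82 = 242. Would deviate. ✗
Try solvent → no stress test, distressed → stress test:
  If types separate, no stress test earns payment 324 and stress test earns 179.
  Solvent: no stress test gives 324 − 32 = 292; stress test gives 179 − 45 = 134. No deviation. ✓
  Distressed: stress test gives 179 − 82 = 97; no stress test gives 324 − 36 = 288. Would deviate. ✗
Neither assignment is incentive-compatible.

None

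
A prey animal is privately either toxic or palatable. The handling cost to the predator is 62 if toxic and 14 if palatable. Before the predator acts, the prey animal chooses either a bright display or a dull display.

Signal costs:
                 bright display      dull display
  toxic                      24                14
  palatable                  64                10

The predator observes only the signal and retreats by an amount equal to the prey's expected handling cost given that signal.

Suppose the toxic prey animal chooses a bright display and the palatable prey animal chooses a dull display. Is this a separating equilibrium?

If types separate, bright display earns payment 62 and dull display earns 14.
Toxic: bright display gives 62 − 24 = 38; dull display gives 14 − 14 = 0. No deviation. ✓
Palatable: dull display gives 14 − 10 = 4; bright display gives 62 − 64 = -2. No deviation. ✓
Neither type gains from mimicking the other.

Yes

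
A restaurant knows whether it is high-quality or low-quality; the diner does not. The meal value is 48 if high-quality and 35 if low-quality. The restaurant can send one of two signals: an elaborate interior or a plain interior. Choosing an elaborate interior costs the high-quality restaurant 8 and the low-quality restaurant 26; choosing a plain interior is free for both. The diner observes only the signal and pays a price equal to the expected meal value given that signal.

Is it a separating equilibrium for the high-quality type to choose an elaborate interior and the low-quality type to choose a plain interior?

If types separate, elaborate interior earns payment 48 and plain interior earns 35.
High-quality: elaborate interior gives 48 − 8 = 40; plain interior gives 35 − 0 = 35. No deviation. ✓
Low-quality: plain interior gives 35 − 0 = 35; elaborate interior gives 48 − 26 = 22. No deviation. ✓
Both incentive constraints hold.

Yes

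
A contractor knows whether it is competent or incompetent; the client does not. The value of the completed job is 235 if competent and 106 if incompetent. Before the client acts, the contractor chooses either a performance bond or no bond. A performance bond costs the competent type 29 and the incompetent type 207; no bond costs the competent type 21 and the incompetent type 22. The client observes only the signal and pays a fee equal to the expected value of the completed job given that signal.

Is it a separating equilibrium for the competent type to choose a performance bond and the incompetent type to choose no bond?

If types separate, bond earns payment 235 and no bond earns 106.
Competent: bond gives 235 − 29 = 206; no bond gives 106 − 21 = 85. No deviation. ✓
Incompetent: no bond gives 106 − 22 = 84; bond gives 235 − 207 = 28. No deviation. ✓
Neither type gains from mimicking the other.

Yes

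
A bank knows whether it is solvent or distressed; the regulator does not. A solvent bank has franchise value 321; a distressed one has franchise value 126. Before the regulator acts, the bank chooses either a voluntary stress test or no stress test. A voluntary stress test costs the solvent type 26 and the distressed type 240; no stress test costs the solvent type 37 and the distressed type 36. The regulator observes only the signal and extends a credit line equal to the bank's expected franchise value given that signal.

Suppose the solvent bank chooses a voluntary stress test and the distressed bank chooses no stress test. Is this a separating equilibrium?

If types separate, stress test earns payment 321 and no stress test earns 126.
Solvent: stress test gives 321 − 26 = 295; no stress test gives 126 − 37 = 89. No deviation. ✓
Distressed: no stress test gives 126 − 36 = 90; stress test gives 321 − 240 = 81. No deviation. ✓
Both incentive constraints hold.

Yes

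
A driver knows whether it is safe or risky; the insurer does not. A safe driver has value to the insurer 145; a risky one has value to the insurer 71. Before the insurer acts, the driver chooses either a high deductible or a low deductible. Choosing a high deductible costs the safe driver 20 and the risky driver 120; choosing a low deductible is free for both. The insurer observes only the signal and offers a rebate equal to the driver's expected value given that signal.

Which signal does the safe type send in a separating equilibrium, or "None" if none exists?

Try safe → high deductible, risky → low deductible:
  If types separate, high deductible earns payment 145 and low deductible earns 71.
  Safe: high deductible gives 145 − 20 = 125; low deductible gives 71 − 0 = 71. No deviation. ✓
  Risky: low deductible gives 71 − 0 = 71; high deductible gives 145 − 120 = 25. No deviation. ✓
Both hold — the safe type sends high deductible.

high deductible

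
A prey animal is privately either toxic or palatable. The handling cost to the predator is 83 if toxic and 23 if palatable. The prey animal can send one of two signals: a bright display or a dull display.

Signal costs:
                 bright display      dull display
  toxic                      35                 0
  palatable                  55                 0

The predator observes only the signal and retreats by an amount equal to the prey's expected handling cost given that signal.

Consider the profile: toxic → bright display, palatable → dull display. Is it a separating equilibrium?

No

If types separate, bright display earns payment 83 and dull display earns 23.
Toxic: bright display gives 83 − 35 = 48; dull display gives 23 − 0 = 23. No deviation. ✓
Palatable: dull display gives 23 − 0 = 23; bright display gives 83 − 55 = 28. Would deviate. ✗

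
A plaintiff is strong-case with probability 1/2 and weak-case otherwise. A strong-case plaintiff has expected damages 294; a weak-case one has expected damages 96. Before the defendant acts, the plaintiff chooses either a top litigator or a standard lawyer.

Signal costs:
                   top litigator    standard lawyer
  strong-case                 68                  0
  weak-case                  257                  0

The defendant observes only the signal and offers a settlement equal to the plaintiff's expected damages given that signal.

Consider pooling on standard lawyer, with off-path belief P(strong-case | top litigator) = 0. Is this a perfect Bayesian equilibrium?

Yes

At the pooled signal (standard lawyer) the defendant holds the prior 1/2 and pays 1/2·294 + 1/2·96 = 195. Off-path (top litigator) belief 0 gives 0·294 + 1·96 = 96.
Strong-case: standard lawyer gives 195 − 0 = 195; top litigator gives 96 − 68 = 28. Stays. ✓
Weak-case: standard lawyer gives 195 − 0 = 195; top litigator gives 96 − 257 = -161. Stays. ✓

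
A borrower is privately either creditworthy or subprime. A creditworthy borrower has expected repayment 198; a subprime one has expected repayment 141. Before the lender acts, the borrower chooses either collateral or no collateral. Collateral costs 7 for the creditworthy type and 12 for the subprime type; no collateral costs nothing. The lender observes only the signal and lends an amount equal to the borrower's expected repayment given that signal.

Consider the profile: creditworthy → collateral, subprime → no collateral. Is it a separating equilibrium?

If types separate, collateral earns payment 198 and no collateral earns 141.
Creditworthy: collateral gives 198 − 7 = 191; no collateral gives 141 − 0 = 141. No deviation. ✓
Subprime: no collateral gives 141 − 0 = 141; collateral gives 198 − 12 = 186. Would deviate. ✗

No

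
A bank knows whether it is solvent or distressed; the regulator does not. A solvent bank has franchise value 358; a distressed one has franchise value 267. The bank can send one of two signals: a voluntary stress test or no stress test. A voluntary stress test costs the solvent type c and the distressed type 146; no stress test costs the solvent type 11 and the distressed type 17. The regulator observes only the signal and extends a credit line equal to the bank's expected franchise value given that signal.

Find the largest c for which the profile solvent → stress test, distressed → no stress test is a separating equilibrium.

Under separation: stress test → solvent (pays 358); no stress test → distressed (pays 267).
Distressed: 267 − 17 = 250 ≥ 358 − 146 = 212. Holds regardless of c. ✓
Solvent: 358 − c ≥ 267 − 11, so c ≤ 358 − 256 = 102.

102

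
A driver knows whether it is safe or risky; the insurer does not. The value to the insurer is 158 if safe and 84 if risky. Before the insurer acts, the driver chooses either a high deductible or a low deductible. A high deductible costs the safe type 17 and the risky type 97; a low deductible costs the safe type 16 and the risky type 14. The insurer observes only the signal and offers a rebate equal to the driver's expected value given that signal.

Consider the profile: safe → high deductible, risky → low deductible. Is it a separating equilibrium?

Yes

If types separate, high deductible earns payment 158 and low deductible earns 84.
Safe: high deductible gives 158 − 17 = 141; low deductible gives 84 − 16 = 68. No deviation. ✓
Risky: low deductible gives 84 − 14 = 70; high deductible gives 158 − 97 = 61. No deviation. ✓
Neither type gains from mimicking the other.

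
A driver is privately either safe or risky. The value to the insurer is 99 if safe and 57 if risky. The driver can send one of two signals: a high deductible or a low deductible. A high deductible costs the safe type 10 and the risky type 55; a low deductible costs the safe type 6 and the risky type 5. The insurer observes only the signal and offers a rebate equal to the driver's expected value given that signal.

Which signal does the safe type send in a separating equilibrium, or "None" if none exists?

high deductible

Try safe → high deductible, risky → low deductible:
  Under separation the insurer infers type exactly: high deductible → safe (pays 99), low deductible → risky (pays 57).
  Safe: high deductible gives 99 − 10 = 89; low deductible gives 57 − 6 = 51. No deviation. ✓
  Risky: low deductible gives 57 − 5 = 52; high deductible gives 99 − 55 = 44. No deviation. ✓
Both hold — the safe type sends high deductible.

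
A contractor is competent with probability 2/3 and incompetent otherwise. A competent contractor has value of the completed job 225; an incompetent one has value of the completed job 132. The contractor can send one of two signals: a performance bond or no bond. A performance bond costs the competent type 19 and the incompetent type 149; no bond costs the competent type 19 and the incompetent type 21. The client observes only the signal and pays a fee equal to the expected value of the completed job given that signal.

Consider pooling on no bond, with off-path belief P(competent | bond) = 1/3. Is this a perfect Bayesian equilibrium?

On the equilibrium path (no bond) the client holds the prior 2/3 and pays 2/3·225 + 1/3·132 = 194. Off-path (bond) belief 1/3 gives 1/3·225 + 2/3·132 = 163.
Competent: no bond gives 194 − 19 = 175; bond gives 163 − 19 = 144. Stays. ✓
Incompetent: no bond gives 194 − 21 = 173; bond gives 163 − 149 = 14. Stays. ✓
Beliefs are Bayes-consistent on-path and both types best-respond.

Yes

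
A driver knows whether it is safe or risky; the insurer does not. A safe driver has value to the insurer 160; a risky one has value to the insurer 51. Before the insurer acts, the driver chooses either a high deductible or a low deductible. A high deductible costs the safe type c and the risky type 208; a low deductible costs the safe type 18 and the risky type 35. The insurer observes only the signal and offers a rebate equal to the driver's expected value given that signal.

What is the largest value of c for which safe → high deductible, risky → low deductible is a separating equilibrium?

Under separation: high deductible → safe (pays 160); low deductible → risky (pays 51).
Risky: 51 − 35 = 16 ≥ 160 − 208 = -48. Holds regardless of c. ✓
Safe: 160 − c ≥ 51 − 18, so c ≤ 160 − 33 = 127.

127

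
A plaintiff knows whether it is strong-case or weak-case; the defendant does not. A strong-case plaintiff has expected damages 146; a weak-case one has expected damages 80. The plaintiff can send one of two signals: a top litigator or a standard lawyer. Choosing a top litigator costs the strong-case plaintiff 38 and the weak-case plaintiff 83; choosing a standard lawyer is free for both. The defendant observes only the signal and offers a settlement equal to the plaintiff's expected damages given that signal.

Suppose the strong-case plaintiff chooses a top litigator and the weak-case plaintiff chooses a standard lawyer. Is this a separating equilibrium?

Yes

If types separate, top litigator earns payment 146 and standard lawyer earns 80.
Strong-case: top litigator gives 146 − 38 = 108; standard lawyer gives 80 − 0 = 80. No deviation. ✓
Weak-case: standard lawyer gives 80 − 0 = 80; top litigator gives 146 − 83 = 63. No deviation. ✓
Neither type gains from mimicking the other.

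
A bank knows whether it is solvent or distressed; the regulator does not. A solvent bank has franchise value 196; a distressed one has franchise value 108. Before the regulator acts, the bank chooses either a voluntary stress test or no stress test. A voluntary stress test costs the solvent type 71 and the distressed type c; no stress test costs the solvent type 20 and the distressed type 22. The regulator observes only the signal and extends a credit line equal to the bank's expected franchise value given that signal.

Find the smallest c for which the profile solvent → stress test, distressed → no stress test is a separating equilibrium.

110

Under separation: stress test → solvent (pays 196); no stress test → distressed (pays 108).
Solvent: 196 − 71 = 125 ≥ 108 − 20 = 88. Holds regardless of c. ✓
Distressed: 108 − 22 ≥ 196 − c, so c ≥ 196 − 86 = 110.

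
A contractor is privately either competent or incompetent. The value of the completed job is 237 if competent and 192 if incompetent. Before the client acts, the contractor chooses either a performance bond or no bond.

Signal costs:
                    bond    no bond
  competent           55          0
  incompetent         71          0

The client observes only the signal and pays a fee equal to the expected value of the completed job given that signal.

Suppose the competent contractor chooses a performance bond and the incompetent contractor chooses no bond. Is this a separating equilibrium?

Under separation the client infers type exactly: bond → competent (pays 237), no bond → incompetent (pays 192).
Competent: bond gives 237 − 55 = 182; no bond gives 192 − 0 = 192. Would deviate. ✗
Incompetent: no bond gives 192 − 0 = 192; bond gives 237 − 71 = 166. No deviation. ✓

No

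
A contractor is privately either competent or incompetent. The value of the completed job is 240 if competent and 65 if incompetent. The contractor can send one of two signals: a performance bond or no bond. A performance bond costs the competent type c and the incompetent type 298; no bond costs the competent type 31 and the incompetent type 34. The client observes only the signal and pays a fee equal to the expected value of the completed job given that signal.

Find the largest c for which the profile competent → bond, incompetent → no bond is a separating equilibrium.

206

Under separation: bond → competent (pays 240); no bond → incompetent (pays 65).
Incompetent: 65 − 34 = 31 ≥ 240 − 298 = -58. Holds regardless of c. ✓
Competent: 240 − c ≥ 65 − 31, so c ≤ 240 − 34 = 206.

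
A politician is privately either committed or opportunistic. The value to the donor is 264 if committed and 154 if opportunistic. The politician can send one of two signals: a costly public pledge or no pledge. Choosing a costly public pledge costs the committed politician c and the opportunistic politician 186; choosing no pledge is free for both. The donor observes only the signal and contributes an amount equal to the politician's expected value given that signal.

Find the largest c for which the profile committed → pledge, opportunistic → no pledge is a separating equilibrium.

110

Under separation: pledge → committed (pays 264); no pledge → opportunistic (pays 154).
Opportunistic: 154 − 0 = 154 ≥ 264 − 186 = 78. Holds regardless of c. ✓
Committed: 264 − c ≥ 154 − 0, so c ≤ 264 − 154 = 110.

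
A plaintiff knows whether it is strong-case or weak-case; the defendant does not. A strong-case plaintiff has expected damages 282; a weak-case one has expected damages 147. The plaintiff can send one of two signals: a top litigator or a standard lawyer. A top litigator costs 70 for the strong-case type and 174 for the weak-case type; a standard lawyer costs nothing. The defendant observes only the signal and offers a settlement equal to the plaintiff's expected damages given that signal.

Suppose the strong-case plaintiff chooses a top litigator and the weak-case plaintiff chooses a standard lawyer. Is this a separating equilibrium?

Yes

If types separate, top litigator earns payment 282 and standard lawyer earns 147.
Strong-case: top litigator gives 282 − 70 = 212; standard lawyer gives 147 − 0 = 147. No deviation. ✓
Weak-case: standard lawyer gives 147 − 0 = 147; top litigator gives 282 − 174 = 108. No deviation. ✓
Neither type gains from mimicking the other.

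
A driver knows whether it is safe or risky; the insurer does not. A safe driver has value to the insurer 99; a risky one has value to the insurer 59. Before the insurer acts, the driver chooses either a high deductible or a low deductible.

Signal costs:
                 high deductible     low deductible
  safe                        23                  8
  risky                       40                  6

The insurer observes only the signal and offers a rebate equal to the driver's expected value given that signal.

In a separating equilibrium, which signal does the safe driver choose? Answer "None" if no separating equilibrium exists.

Try safe → high deductible, risky → low deductible:
  Under separation the insurer infers type exactly: high deductible → safe (pays 99), low deductible → risky (pays 59).
  Safe: high deductible gives 99 − 23 = 76; low deductible gives 59 − 8 = 51. No deviation. ✓
  Risky: low deductible gives 59 − 6 = 53; high deductible gives 99 − 40 = 59. Would deviate. ✗
Try safe → low deductible, risky → high deductible:
  Under separation the insurer infers type exactly: low deductible → safe (pays 99), high deductible → risky (pays 59).
  Safe: low deductible gives 99 − 8 = 91; high deductible gives 59 − 23 = 36. No deviation. ✓
  Risky: high deductible gives 59 − 40 = 19; low deductible gives 99 − 6 = 93. Would deviate. ✗
Neither assignment is incentive-compatible.

None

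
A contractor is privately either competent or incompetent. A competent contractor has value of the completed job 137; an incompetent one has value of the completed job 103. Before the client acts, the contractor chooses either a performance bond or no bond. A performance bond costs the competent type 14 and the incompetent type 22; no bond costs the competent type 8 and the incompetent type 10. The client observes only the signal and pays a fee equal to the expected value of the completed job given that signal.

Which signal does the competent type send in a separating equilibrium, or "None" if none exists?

None

Try competent → bond, incompetent → no bond:
  If types separate, bond earns payment 137 and no bond earns 103.
  Competent: bond gives 137 − 14 = 123; no bond gives 103 − 8 = 95. No deviation. ✓
  Incompetent: no bond gives 103 − 10 = 93; bond gives 137 − 22 = 115. Would deviate. ✗
Try competent → no bond, incompetent → bond:
  If types separate, no bond earns payment 137 and bond earns 103.
  Competent: no bond gives 137 − 8 = 129; bond gives 103 − 14 = 89. No deviation. ✓
  Incompetent: bond gives 103 − 22 = 81; no bond gives 137 − 10 = 127. Would deviate. ✗
Neither assignment is incentive-compatible.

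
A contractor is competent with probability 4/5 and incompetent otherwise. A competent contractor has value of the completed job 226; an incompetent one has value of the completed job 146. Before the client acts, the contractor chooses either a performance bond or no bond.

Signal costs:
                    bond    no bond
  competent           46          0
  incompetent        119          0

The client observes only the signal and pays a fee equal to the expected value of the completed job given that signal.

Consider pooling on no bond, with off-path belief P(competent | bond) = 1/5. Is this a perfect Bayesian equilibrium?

Yes

At the pooled signal (no bond) the client holds the prior 4/5 and pays 4/5·226 + 1/5·146 = 210. Off-path (bond) belief 1/5 gives 1/5·226 + 4/5·146 = 162.
Competent: no bond gives 210 − 0 = 210; bond gives 162 − 46 = 116. Stays. ✓
Incompetent: no bond gives 210 − 0 = 210; bond gives 162 − 119 = 43. Stays. ✓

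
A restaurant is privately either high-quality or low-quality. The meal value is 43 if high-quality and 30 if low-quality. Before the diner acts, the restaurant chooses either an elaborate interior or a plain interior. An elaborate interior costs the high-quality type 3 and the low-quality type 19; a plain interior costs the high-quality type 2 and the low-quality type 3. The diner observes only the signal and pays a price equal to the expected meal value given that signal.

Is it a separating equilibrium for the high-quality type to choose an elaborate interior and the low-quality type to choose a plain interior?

Under separation the diner infers type exactly: elaborate interior → high-quality (pays 43), plain interior → low-quality (pays 30).
High-quality: elaborate interior gives 43 − 3 = 40; plain interior gives 30 − 2 = 28. No deviation. ✓
Low-quality: plain interior gives 30 − 3 = 27; elaborate interior gives 43 − 19 = 24. No deviation. ✓
Neither type gains from mimicking the other.

Yes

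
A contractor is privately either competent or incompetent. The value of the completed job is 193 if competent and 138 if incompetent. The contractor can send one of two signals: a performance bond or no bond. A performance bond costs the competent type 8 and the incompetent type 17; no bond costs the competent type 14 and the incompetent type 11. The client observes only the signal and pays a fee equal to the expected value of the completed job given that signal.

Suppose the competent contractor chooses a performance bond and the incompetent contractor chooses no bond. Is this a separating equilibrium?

Under separation the client infers type exactly: bond → competent (pays 193), no bond → incompetent (pays 138).
Competent: bond gives 193 − 8 = 185; no bond gives 138 − 14 = 124. No deviation. ✓
Incompetent: no bond gives 138 − 11 = 127; bond gives 193 − 17 = 176. Would deviate. ✗

No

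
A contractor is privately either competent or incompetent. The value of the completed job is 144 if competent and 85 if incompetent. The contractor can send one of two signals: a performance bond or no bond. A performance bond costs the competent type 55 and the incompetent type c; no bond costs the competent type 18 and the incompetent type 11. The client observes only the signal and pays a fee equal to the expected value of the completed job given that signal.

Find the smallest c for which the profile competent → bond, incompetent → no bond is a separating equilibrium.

70

Under separation: bond → competent (pays 144); no bond → incompetent (pays 85).
Competent: 144 − 55 = 89 ≥ 85 − 18 = 67. Holds regardless of c. ✓
Incompetent: 85 − 11 ≥ 144 − c, so c ≥ 144 − 74 = 70.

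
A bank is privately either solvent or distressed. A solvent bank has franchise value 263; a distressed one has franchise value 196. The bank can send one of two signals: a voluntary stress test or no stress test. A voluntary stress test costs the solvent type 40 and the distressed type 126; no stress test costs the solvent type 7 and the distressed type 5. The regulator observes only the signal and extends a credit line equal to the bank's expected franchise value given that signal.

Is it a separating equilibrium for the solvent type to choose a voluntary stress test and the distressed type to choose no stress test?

Yes

If types separate, stress test earns payment 263 and no stress test earns 196.
Solvent: stress test gives 263 − 40 = 223; no stress test gives 196 − 7 = 189. No deviation. ✓
Distressed: no stress test gives 196 − 5 = 191; stress test gives 263 − 126 = 137. No deviation. ✓
Neither type gains from mimicking the other.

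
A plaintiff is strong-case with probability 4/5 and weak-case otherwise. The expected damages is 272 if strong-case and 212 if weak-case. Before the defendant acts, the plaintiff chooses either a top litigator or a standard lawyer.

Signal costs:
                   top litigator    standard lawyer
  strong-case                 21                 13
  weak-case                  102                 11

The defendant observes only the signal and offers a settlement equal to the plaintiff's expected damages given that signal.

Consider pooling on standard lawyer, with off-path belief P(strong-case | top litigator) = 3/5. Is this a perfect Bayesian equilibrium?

Yes

At the pooled signal (standard lawyer) the defendant holds the prior 4/5 and pays 4/5·272 + 1/5·212 = 260. Off-path (top litigator) belief 3/5 gives 3/5·272 + 2/5·212 = 248.
Strong-case: standard lawyer gives 260 − 13 = 247; top litigator gives 248 − 21 = 227. Stays. ✓
Weak-case: standard lawyer gives 260 − 11 = 249; top litigator gives 248 − 102 = 146. Stays. ✓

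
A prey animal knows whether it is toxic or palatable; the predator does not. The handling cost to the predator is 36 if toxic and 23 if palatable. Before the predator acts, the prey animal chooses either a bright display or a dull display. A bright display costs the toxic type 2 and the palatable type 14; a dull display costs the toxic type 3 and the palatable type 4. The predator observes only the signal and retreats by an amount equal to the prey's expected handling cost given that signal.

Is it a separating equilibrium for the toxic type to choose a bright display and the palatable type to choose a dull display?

No

Under separation the predator infers type exactly: bright display → toxic (pays 36), dull display → palatable (pays 23).
Toxic: bright display gives 36 − 2 = 34; dull display gives 23 − 3 = 20. No deviation. ✓
Palatable: dull display gives 23 − 4 = 19; bright display gives 36 − 14 = 22. Would deviate. ✗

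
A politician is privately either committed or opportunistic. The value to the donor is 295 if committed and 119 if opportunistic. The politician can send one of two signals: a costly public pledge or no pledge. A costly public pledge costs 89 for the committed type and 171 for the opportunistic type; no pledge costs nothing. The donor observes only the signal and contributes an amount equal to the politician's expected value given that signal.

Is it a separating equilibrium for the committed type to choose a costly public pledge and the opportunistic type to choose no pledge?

Under separation the donor infers type exactly: pledge → committed (pays 295), no pledge → opportunistic (pays 119).
Committed: pledge gives 295 − 89 = 206; no pledge gives 119 − 0 = 119. No deviation. ✓
Opportunistic: no pledge gives 119 − 0 = 119; pledge gives 295 − 171 = 124. Would deviate. ✗

No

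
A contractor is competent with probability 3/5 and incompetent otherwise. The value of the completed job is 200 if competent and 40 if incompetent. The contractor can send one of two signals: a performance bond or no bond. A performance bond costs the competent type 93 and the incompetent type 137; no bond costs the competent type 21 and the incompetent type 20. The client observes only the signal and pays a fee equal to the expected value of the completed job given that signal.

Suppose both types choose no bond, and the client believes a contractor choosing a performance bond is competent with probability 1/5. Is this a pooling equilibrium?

Yes

At the pooled signal (no bond) the client holds the prior 3/5 and pays 3/5·200 + 2/5·40 = 136. Off-path (bond) belief 1/5 gives 1/5·200 + 4/5·40 = 72.
Competent: no bond gives 136 − 21 = 115; bond gives 72 − 93 = -21. Stays. ✓
Incompetent: no bond gives 136 − 20 = 116; bond gives 72 − 137 = -65. Stays. ✓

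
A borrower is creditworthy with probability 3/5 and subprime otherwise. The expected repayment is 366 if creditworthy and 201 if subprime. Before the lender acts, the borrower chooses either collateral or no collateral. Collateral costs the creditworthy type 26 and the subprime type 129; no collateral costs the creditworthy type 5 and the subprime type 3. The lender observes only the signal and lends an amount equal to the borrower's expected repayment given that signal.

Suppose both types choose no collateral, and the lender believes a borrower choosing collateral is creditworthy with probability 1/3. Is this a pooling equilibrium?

Yes

On the equilibrium path (no collateral) the lender holds the prior 3/5 and pays 3/5·366 + 2/5·201 = 300. Off-path (collateral) belief 1/3 gives 1/3·366 + 2/3·201 = 256.
Creditworthy: no collateral gives 300 − 5 = 295; collateral gives 256 − 26 = 230. Stays. ✓
Subprime: no collateral gives 300 − 3 = 297; collateral gives 256 − 129 = 127. Stays. ✓
Beliefs are Bayes-consistent on-path and both types best-respond.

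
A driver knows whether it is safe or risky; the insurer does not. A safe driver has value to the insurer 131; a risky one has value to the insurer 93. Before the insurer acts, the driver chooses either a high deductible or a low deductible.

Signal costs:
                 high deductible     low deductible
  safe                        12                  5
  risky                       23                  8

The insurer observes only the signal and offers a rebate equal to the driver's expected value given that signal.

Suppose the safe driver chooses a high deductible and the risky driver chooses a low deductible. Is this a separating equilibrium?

No

If types separate, high deductible earns payment 131 and low deductible earns 93.
Safe: high deductible gives 131 − 12 = 119; low deductible gives 93 − 5 = 88. No deviation. ✓
Risky: low deductible gives 93 − 8 = 85; high deductible gives 131 − 23 = 108. Would deviate. ✗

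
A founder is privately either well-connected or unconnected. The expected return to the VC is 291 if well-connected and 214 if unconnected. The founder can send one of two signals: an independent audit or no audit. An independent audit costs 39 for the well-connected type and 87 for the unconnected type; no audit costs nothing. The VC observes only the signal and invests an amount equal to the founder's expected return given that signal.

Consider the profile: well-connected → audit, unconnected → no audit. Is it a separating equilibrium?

Yes

Under separation the VC infers type exactly: audit → well-connected (pays 291), no audit → unconnected (pays 214).
Well-connected: audit gives 291 − 39 = 252; no audit gives 214 − 0 = 214. No deviation. ✓
Unconnected: no audit gives 214 − 0 = 214; audit gives 291 − 87 = 204. No deviation. ✓
Both incentive constraints hold.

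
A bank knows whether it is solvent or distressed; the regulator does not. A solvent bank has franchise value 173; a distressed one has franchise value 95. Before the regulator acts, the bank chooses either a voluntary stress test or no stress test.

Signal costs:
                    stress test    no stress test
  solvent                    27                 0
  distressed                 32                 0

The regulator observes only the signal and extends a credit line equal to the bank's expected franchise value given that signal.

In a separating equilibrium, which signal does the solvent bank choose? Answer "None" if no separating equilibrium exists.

None

Try solvent → stress test, distressed → no stress test:
  If types separate, stress test earns payment 173 and no stress test earns 95.
  Solvent: stress test gives 173 − 27 = 146; no stress test gives 95 − 0 = 95. No deviation. ✓
  Distressed: no stress test gives 95 − 0 = 95; stress test gives 173 − 32 = 141. Would deviate. ✗
Try solvent → no stress test, distressed → stress test:
  If types separate, no stress test earns payment 173 and stress test earns 95.
  Solvent: no stress test gives 173 − 0 = 173; stress test gives 95 − 27 = 68. No deviation. ✓
  Distressed: stress test gives 95 − 32 = 63; no stress test gives 173 − 0 = 173. Would deviate. ✗
Neither assignment is incentive-compatible.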